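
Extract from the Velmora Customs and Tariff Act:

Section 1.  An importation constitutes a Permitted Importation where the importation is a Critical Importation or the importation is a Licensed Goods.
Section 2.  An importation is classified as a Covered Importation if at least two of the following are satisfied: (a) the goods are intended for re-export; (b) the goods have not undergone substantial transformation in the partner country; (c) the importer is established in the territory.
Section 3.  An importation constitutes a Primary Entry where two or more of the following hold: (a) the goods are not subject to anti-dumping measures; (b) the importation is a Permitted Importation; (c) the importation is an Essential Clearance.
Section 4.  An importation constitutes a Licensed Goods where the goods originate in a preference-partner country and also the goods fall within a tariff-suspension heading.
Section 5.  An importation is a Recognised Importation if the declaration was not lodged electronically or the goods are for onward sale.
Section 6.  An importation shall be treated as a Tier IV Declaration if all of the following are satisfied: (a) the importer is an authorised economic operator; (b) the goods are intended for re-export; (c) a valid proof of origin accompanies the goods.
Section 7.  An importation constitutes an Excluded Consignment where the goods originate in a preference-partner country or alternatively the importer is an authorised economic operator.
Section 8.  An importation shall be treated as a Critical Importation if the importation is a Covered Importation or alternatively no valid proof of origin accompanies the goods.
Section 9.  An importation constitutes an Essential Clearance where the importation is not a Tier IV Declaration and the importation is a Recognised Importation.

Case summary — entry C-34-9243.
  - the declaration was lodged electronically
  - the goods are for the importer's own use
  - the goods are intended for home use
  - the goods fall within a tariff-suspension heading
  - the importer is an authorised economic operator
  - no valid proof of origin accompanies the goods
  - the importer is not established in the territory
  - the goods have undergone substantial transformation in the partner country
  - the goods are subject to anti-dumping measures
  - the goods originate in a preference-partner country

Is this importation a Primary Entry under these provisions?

section 2 — Covered Importation: the goods are intended for re-export? no; the goods have not undergone substantial transformation in the partner country? no; the importer is established in the territory? no — 0 of 3 hold (need ≥2) → not satisfied.
section 8 — Critical Importation: [Covered Importation (section 2)? no] OR [no valid proof of origin accompanies the goods? yes] → satisfied.
section 4 — Licensed Goods: [the goods originate in a preference-partner country? yes] AND [the goods fall within a tariff-suspension heading? yes] → satisfied.
section 1 — Permitted Importation: [Critical Importation (section 8)? yes] OR [Licensed Goods (section 4)? yes] → satisfied.
section 6 — Tier IV Declaration: [the importer is an authorised economic operator? yes] AND [the goods are intended for re-export? no] AND [a valid proof of origin accompanies the goods? no] → not satisfied.
section 5 — Recognised Importation: [the declaration was not lodged electronically? no] OR [the goods are for onward sale? no] → not satisfied.
section 9 — Essential Clearance: [not a Tier IV Declaration (section 6)? yes] AND [Recognised Importation (section 5)? no] → not satisfied.
section 3 — Primary Entry: the goods are not subject to anti-dumping measures? no; Permitted Importation (section 1)? yes; Essential Clearance (section 9)? no — 1 of 3 hold (need ≥2) → not satisfied.

No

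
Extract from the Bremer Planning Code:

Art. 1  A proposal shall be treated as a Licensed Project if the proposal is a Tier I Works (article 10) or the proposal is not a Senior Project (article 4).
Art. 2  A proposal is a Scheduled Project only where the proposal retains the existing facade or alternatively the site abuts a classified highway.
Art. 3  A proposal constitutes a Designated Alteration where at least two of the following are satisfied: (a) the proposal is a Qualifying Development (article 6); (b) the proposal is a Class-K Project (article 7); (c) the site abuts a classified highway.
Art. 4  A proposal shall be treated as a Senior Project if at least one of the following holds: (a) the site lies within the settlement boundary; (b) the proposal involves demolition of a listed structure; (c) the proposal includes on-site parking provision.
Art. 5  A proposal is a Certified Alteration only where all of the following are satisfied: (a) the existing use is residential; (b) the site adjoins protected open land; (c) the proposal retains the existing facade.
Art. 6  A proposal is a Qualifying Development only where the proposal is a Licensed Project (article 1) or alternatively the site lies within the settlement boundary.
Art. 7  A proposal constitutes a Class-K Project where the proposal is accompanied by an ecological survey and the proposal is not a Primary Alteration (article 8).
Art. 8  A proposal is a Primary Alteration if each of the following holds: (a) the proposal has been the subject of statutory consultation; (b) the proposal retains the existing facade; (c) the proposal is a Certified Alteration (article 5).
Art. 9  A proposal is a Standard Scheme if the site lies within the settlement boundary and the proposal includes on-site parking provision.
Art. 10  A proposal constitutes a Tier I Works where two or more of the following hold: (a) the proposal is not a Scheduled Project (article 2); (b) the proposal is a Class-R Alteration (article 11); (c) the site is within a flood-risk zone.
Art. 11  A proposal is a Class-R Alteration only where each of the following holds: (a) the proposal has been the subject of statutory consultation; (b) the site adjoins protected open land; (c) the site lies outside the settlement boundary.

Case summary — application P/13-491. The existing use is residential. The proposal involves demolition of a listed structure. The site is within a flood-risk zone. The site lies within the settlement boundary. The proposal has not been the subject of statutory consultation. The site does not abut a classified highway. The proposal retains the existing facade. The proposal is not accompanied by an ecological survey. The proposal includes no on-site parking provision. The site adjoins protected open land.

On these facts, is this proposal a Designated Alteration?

article 2 — Scheduled Project: [the proposal retains the existing facade? yes] OR [the site abuts a classified highway? no] → satisfied.
article 11 — Class-R Alteration: [the proposal has been the subject of statutory consultation? no] AND [the site adjoins protected open land? yes] AND [the site lies outside the settlement boundary? no] → not satisfied.
article 10 — Tier I Works: not a Scheduled Project (article 2)? no; Class-R Alteration (article 11)? no; the site is within a flood-risk zone? yes — 1 of 3 hold (need ≥2) → not satisfied.
article 4 — Senior Project: [the site lies within the settlement boundary? yes] OR [the proposal involves demolition of a listed structure? yes] OR [the proposal includes on-site parking provision? no] → satisfied.
article 1 — Licensed Project: [Tier I Works (article 10)? no] OR [not a Senior Project (article 4)? no] → not satisfied.
article 6 — Qualifying Development: [Licensed Project (article 1)? no] OR [the site lies within the settlement boundary? yes] → satisfied.
article 5 — Certified Alteration: [the existing use is residential? yes] AND [the site adjoins protected open land? yes] AND [the proposal retains the existing facade? yes] → satisfied.
article 8 — Primary Alteration: [the proposal has been the subject of statutory consultation? no] AND [the proposal retains the existing facade? yes] AND [Certified Alteration (article 5)? yes] → not satisfied.
article 7 — Class-K Project: [the proposal is accompanied by an ecological survey? no] AND [not a Primary Alteration (article 8)? yes] → not satisfied.
article 3 — Designated Alteration: Qualifying Development (article 6)? yes; Class-K Project (article 7)? no; the site abuts a classified highway? no — 1 of 3 hold (need ≥2) → not satisfied.

No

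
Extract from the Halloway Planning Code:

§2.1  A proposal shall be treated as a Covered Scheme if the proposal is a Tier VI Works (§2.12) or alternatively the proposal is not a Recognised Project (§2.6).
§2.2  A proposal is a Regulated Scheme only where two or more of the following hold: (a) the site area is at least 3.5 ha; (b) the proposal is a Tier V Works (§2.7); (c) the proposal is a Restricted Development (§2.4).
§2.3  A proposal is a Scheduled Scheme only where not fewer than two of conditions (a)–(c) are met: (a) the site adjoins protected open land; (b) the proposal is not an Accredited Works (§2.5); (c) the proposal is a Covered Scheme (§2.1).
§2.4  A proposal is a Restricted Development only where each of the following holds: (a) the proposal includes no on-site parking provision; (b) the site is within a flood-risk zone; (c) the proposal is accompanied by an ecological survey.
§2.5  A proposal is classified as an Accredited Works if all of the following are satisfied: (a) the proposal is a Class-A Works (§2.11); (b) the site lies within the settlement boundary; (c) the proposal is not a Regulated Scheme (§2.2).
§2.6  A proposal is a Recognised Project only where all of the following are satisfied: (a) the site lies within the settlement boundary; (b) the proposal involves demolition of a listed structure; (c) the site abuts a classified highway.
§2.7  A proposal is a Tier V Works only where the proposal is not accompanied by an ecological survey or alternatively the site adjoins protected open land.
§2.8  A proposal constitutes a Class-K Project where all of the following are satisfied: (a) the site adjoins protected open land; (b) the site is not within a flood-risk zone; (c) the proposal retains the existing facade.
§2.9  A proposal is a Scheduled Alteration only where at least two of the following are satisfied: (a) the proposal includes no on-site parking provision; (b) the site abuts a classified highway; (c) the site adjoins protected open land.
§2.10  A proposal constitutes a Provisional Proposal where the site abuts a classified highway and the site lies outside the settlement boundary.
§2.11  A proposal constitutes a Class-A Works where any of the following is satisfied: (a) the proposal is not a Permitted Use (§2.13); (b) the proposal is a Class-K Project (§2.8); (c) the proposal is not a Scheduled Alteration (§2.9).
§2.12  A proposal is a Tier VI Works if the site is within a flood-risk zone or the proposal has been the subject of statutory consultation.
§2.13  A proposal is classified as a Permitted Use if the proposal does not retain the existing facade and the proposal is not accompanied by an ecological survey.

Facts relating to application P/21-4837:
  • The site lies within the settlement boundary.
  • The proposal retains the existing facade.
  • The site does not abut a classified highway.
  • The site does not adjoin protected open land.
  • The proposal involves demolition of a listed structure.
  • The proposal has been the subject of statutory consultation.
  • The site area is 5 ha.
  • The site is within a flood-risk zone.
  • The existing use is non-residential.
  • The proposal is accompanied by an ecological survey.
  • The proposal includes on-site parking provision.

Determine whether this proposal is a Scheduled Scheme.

No

§2.13 — Permitted Use: [the proposal does not retain the existing facade? no] AND [the proposal is not accompanied by an ecological survey? no] → not satisfied.
§2.8 — Class-K Project: [the site adjoins protected open land? no] AND [the site is not within a flood-risk zone? no] AND [the proposal retains the existing facade? yes] → not satisfied.
§2.9 — Scheduled Alteration: the proposal includes no on-site parking provision? no; the site abuts a classified highway? no; the site adjoins protected open land? no — 0 of 3 hold (need ≥2) → not satisfied.
§2.11 — Class-A Works: [not a Permitted Use (§2.13)? yes] OR [Class-K Project (§2.8)? no] OR [not a Scheduled Alteration (§2.9)? yes] → satisfied.
§2.7 — Tier V Works: [the proposal is not accompanied by an ecological survey? no] OR [the site adjoins protected open land? no] → not satisfied.
§2.4 — Restricted Development: [the proposal includes no on-site parking provision? no] AND [the site is within a flood-risk zone? yes] AND [the proposal is accompanied by an ecological survey? yes] → not satisfied.
§2.2 — Regulated Scheme: site area: 5 ha ≥ 3.5 ha? yes; Tier V Works (§2.7)? no; Restricted Development (§2.4)? no — 1 of 3 hold (need ≥2) → not satisfied.
§2.5 — Accredited Works: [Class-A Works (§2.11)? yes] AND [the site lies within the settlement boundary? yes] AND [not a Regulated Scheme (§2.2)? yes] → satisfied.
§2.12 — Tier VI Works: [the site is within a flood-risk zone? yes] OR [the proposal has been the subject of statutory consultation? yes] → satisfied.
§2.6 — Recognised Project: [the site lies within the settlement boundary? yes] AND [the proposal involves demolition of a listed structure? yes] AND [the site abuts a classified highway? no] → not satisfied.
§2.1 — Covered Scheme: [Tier VI Works (§2.12)? yes] OR [not a Recognised Project (§2.6)? yes] → satisfied.
§2.3 — Scheduled Scheme: the site adjoins protected open land? no; not an Accredited Works (§2.5)? no; Covered Scheme (§2.1)? yes — 1 of 3 hold (need ≥2) → not satisfied.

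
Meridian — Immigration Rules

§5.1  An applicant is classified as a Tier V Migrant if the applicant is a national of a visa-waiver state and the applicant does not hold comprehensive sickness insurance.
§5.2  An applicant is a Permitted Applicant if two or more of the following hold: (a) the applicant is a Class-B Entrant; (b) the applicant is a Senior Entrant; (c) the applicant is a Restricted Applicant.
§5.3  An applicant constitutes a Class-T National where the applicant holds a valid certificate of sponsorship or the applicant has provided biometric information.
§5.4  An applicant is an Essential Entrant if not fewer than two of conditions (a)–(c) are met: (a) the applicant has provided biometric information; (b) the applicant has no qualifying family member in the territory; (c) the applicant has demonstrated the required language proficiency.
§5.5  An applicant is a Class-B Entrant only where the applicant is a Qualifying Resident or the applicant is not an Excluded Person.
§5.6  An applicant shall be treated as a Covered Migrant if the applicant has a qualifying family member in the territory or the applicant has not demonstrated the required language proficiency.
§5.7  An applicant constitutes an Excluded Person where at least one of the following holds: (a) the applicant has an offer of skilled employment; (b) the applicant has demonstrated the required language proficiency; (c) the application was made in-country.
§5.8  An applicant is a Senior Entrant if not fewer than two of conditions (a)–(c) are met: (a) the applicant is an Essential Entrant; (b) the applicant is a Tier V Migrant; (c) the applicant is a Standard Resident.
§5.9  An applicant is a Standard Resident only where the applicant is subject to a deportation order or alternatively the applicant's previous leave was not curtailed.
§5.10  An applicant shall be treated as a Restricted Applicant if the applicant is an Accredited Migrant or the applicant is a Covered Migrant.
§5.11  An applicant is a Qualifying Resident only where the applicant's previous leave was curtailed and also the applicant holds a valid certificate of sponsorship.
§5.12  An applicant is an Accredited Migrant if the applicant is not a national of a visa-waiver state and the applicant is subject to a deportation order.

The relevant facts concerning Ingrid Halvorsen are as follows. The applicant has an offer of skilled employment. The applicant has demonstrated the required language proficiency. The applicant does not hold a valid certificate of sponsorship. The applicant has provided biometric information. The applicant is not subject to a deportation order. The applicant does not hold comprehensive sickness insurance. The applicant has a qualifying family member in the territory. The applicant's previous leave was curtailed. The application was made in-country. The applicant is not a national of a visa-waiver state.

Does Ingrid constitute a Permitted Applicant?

No

§5.11 — Qualifying Resident: [the applicant's previous leave was curtailed? yes] AND [the applicant holds a valid certificate of sponsorship? no] → not satisfied.
§5.7 — Excluded Person: [the applicant has an offer of skilled employment? yes] OR [the applicant has demonstrated the required language proficiency? yes] OR [the application was made in-country? yes] → satisfied.
§5.5 — Class-B Entrant: [Qualifying Resident (§5.11)? no] OR [not an Excluded Person (§5.7)? no] → not satisfied.
§5.4 — Essential Entrant: the applicant has provided biometric information? yes; the applicant has no qualifying family member in the territory? no; the applicant has demonstrated the required language proficiency? yes — 2 of 3 hold (need ≥2) → satisfied.
§5.1 — Tier V Migrant: [the applicant is a national of a visa-waiver state? no] AND [the applicant does not hold comprehensive sickness insurance? yes] → not satisfied.
§5.9 — Standard Resident: [the applicant is subject to a deportation order? no] OR [the applicant's previous leave was not curtailed? no] → not satisfied.
§5.8 — Senior Entrant: Essential Entrant (§5.4)? yes; Tier V Migrant (§5.1)? no; Standard Resident (§5.9)? no — 1 of 3 hold (need ≥2) → not satisfied.
§5.12 — Accredited Migrant: [the applicant is not a national of a visa-waiver state? yes] AND [the applicant is subject to a deportation order? no] → not satisfied.
§5.6 — Covered Migrant: [the applicant has a qualifying family member in the territory? yes] OR [the applicant has not demonstrated the required language proficiency? no] → satisfied.
§5.10 — Restricted Applicant: [Accredited Migrant (§5.12)? no] OR [Covered Migrant (§5.6)? yes] → satisfied.
§5.2 — Permitted Applicant: Class-B Entrant (§5.5)? no; Senior Entrant (§5.8)? no; Restricted Applicant (§5.10)? yes — 1 of 3 hold (need ≥2) → not satisfied.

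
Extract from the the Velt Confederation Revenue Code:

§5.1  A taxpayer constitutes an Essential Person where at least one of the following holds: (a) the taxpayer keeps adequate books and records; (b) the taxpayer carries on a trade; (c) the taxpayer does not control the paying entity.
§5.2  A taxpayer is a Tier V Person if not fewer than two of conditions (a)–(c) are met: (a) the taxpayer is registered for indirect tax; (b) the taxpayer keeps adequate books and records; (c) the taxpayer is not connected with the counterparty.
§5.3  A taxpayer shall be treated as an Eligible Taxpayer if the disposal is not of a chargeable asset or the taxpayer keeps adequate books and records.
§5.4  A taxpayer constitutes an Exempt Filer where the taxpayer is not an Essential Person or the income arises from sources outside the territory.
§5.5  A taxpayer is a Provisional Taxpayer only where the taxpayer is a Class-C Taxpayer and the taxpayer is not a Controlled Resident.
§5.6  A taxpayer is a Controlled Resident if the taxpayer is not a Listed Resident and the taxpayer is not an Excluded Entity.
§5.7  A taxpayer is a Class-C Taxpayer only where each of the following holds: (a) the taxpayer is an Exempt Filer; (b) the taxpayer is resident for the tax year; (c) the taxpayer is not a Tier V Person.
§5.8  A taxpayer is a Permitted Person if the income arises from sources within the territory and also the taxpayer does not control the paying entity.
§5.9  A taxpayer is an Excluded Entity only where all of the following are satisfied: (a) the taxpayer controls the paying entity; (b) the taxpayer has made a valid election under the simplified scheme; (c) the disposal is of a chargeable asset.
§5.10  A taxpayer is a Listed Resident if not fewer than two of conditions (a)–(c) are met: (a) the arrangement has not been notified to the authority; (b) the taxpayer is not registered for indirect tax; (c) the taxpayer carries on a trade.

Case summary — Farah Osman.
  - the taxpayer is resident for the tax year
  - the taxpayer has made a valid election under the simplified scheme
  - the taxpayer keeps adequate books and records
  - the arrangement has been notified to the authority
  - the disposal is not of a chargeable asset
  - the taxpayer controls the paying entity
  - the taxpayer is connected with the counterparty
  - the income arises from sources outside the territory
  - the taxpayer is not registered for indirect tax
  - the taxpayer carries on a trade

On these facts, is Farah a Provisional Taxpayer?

Under §5.1: the taxpayer keeps adequate books and records? yes; or the taxpayer carries on a trade? yes; or the taxpayer does not control the paying entity? no. So the taxpayer is an Essential Person.
Under §5.4: not an Essential Person (§5.1)? no; or the income arises from sources outside the territory? yes. So the taxpayer is an Exempt Filer.
Under §5.2: the taxpayer is registered for indirect tax? no; the taxpayer keeps adequate books and records? yes; the taxpayer is not connected with the counterparty? no — 1 of 3 hold (need ≥2) → not satisfied.
Under §5.7: Exempt Filer (§5.4)? yes; and the taxpayer is resident for the tax year? yes; and not a Tier V Person (§5.2)? yes. So the taxpayer is a Class-C Taxpayer.
Under §5.10: the arrangement has not been notified to the authority? no; the taxpayer is not registered for indirect tax? yes; the taxpayer carries on a trade? yes — 2 of 3 hold (need ≥2) → satisfied.
Under §5.9: the taxpayer controls the paying entity? yes; and the taxpayer has made a valid election under the simplified scheme? yes; and the disposal is of a chargeable asset? no. So the taxpayer is not an Excluded Entity.
Under §5.6: not a Listed Resident (§5.10)? no; and not an Excluded Entity (§5.9)? yes. So the taxpayer is not a Controlled Resident.
Under §5.5: Class-C Taxpayer (§5.7)? yes; and not a Controlled Resident (§5.6)? yes. So the taxpayer is a Provisional Taxpayer.

Yes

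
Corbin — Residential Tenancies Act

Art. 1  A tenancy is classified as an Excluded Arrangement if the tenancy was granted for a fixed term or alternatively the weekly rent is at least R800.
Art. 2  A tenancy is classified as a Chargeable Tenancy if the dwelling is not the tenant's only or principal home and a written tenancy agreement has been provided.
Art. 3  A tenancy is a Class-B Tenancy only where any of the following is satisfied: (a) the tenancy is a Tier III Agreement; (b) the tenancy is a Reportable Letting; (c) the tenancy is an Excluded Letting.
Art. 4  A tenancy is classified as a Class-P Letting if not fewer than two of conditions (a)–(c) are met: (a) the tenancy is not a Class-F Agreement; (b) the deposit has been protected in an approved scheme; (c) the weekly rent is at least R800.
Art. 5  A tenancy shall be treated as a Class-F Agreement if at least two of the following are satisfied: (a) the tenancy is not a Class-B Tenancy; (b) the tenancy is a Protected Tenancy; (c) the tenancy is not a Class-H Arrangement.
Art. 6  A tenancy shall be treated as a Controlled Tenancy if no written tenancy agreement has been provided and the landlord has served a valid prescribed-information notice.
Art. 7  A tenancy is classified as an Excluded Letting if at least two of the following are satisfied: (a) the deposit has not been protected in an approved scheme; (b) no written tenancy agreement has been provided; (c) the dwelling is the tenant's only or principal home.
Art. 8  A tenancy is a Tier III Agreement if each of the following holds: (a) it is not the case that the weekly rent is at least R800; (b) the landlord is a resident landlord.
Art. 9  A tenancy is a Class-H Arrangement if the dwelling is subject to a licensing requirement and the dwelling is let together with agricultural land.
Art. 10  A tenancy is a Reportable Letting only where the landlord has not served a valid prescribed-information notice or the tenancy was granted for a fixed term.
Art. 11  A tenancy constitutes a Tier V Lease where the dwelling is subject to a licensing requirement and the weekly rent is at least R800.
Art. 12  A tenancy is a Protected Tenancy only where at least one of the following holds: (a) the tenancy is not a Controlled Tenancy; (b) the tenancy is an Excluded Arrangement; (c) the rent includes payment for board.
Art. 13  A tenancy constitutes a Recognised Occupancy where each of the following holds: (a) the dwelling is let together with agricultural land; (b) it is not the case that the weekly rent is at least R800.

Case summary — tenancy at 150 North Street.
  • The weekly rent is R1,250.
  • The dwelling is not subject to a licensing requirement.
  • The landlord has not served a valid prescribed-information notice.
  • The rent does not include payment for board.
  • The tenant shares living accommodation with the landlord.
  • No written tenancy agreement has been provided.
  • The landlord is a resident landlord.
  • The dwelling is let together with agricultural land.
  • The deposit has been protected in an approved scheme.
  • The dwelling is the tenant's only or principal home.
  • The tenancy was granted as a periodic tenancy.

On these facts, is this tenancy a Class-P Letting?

Yes

article 8 — Tier III Agreement: [weekly rent: R1,250 ≥ R800? yes, so negated condition no] AND [the landlord is a resident landlord? yes] → not satisfied.
article 10 — Reportable Letting: [the landlord has not served a valid prescribed-information notice? yes] OR [the tenancy was granted for a fixed term? no] → satisfied.
article 7 — Excluded Letting: the deposit has not been protected in an approved scheme? no; no written tenancy agreement has been provided? yes; the dwelling is the tenant's only or principal home? yes — 2 of 3 hold (need ≥2) → satisfied.
article 3 — Class-B Tenancy: [Tier III Agreement (article 8)? no] OR [Reportable Letting (article 10)? yes] OR [Excluded Letting (article 7)? yes] → satisfied.
article 6 — Controlled Tenancy: [no written tenancy agreement has been provided? yes] AND [the landlord has served a valid prescribed-information notice? no] → not satisfied.
article 1 — Excluded Arrangement: [the tenancy was granted for a fixed term? no] OR [weekly rent: R1,250 ≥ R800? yes] → satisfied.
article 12 — Protected Tenancy: [not a Controlled Tenancy (article 6)? yes] OR [Excluded Arrangement (article 1)? yes] OR [the rent includes payment for board? no] → satisfied.
article 9 — Class-H Arrangement: [the dwelling is subject to a licensing requirement? no] AND [the dwelling is let together with agricultural land? yes] → not satisfied.
article 5 — Class-F Agreement: not a Class-B Tenancy (article 3)? no; Protected Tenancy (article 12)? yes; not a Class-H Arrangement (article 9)? yes — 2 of 3 hold (need ≥2) → satisfied.
article 4 — Class-P Letting: not a Class-F Agreement (article 5)? no; the deposit has been protected in an approved scheme? yes; weekly rent: R1,250 ≥ R800? yes — 2 of 3 hold (need ≥2) → satisfied.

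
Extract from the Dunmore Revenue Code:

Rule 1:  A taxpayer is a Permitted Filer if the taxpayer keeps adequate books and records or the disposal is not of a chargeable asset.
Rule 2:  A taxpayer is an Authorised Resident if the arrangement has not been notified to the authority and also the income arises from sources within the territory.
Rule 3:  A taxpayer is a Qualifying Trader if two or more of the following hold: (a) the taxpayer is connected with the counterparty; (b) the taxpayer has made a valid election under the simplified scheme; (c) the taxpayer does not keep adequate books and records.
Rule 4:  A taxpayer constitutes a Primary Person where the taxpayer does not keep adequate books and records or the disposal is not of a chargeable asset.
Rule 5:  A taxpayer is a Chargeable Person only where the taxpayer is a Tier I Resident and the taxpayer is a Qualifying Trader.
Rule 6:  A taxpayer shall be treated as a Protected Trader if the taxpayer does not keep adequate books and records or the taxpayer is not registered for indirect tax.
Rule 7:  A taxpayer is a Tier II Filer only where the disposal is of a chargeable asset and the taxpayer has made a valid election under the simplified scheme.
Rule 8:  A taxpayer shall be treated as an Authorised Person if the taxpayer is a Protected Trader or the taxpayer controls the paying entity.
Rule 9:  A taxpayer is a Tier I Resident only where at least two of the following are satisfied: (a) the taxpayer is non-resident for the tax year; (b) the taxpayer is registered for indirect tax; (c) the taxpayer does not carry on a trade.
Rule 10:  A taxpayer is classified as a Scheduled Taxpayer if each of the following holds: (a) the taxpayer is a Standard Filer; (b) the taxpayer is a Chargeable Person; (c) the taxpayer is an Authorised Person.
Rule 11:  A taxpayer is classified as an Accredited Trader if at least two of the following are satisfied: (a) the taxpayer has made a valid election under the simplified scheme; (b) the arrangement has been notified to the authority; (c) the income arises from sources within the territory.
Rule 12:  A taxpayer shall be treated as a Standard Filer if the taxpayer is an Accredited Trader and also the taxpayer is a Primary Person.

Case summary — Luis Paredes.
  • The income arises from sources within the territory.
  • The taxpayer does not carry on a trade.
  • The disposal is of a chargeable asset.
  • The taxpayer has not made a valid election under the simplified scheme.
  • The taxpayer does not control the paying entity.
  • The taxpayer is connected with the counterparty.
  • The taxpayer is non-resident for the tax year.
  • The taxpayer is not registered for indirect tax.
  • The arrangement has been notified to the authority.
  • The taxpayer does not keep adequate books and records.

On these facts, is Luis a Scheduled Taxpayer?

rule 11 — Accredited Trader: the taxpayer has made a valid election under the simplified scheme? no; the arrangement has been notified to the authority? yes; the income arises from sources within the territory? yes — 2 of 3 hold (need ≥2) → satisfied.
rule 4 — Primary Person: [the taxpayer does not keep adequate books and records? yes] OR [the disposal is not of a chargeable asset? no] → satisfied.
rule 12 — Standard Filer: [Accredited Trader (rule 11)? yes] AND [Primary Person (rule 4)? yes] → satisfied.
rule 9 — Tier I Resident: the taxpayer is non-resident for the tax year? yes; the taxpayer is registered for indirect tax? no; the taxpayer does not carry on a trade? yes — 2 of 3 hold (need ≥2) → satisfied.
rule 3 — Qualifying Trader: the taxpayer is connected with the counterparty? yes; the taxpayer has made a valid election under the simplified scheme? no; the taxpayer does not keep adequate books and records? yes — 2 of 3 hold (need ≥2) → satisfied.
rule 5 — Chargeable Person: [Tier I Resident (rule 9)? yes] AND [Qualifying Trader (rule 3)? yes] → satisfied.
rule 6 — Protected Trader: [the taxpayer does not keep adequate books and records? yes] OR [the taxpayer is not registered for indirect tax? yes] → satisfied.
rule 8 — Authorised Person: [Protected Trader (rule 6)? yes] OR [the taxpayer controls the paying entity? no] → satisfied.
rule 10 — Scheduled Taxpayer: [Standard Filer (rule 12)? yes] AND [Chargeable Person (rule 5)? yes] AND [Authorised Person (rule 8)? yes] → satisfied.

Yes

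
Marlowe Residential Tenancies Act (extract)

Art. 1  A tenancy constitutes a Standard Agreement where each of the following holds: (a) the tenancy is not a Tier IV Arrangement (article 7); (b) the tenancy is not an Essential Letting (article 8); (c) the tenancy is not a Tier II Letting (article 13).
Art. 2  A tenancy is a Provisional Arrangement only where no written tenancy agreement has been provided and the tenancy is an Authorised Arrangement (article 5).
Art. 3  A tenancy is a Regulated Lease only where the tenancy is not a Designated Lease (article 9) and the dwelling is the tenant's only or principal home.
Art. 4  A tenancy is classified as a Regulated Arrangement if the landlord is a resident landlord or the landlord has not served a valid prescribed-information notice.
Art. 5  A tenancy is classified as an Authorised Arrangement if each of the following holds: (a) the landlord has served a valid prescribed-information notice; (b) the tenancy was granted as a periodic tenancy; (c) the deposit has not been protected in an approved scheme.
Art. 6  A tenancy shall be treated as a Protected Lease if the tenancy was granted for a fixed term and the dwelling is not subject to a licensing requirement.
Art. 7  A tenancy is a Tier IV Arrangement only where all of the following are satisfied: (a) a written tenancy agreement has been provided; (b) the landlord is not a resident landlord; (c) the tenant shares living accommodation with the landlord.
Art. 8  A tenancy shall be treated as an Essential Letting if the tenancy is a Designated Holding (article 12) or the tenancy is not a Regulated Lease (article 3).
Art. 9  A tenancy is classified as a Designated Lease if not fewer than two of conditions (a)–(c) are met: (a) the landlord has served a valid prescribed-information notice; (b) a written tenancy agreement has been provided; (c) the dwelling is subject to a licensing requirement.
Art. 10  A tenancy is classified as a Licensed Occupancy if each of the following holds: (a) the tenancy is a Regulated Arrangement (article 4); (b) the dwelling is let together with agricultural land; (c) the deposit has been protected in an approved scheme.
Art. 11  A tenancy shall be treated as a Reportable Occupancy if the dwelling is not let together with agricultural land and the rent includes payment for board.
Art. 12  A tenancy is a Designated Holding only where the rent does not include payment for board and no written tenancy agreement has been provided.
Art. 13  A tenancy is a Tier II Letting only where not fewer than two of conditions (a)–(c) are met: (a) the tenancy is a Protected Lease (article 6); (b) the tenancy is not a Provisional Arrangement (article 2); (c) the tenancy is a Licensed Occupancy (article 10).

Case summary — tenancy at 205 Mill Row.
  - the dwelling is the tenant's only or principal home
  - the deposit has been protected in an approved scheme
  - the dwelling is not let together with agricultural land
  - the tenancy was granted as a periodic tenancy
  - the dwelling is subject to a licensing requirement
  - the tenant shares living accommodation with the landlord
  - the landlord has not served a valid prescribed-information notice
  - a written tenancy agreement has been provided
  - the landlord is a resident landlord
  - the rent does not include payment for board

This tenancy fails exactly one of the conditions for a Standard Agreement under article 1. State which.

Essential Letting

article 7 — Tier IV Arrangement: [a written tenancy agreement has been provided? yes] AND [the landlord is not a resident landlord? no] AND [the tenant shares living accommodation with the landlord? yes] → not satisfied.
article 12 — Designated Holding: [the rent does not include payment for board? yes] AND [no written tenancy agreement has been provided? no] → not satisfied.
article 9 — Designated Lease: the landlord has served a valid prescribed-information notice? no; a written tenancy agreement has been provided? yes; the dwelling is subject to a licensing requirement? yes — 2 of 3 hold (need ≥2) → satisfied.
article 3 — Regulated Lease: [not a Designated Lease (article 9)? no] AND [the dwelling is the tenant's only or principal home? yes] → not satisfied.
article 8 — Essential Letting: [Designated Holding (article 12)? no] OR [not a Regulated Lease (article 3)? yes] → satisfied.
article 6 — Protected Lease: [the tenancy was granted for a fixed term? no] AND [the dwelling is not subject to a licensing requirement? no] → not satisfied.
article 5 — Authorised Arrangement: [the landlord has served a valid prescribed-information notice? no] AND [the tenancy was granted as a periodic tenancy? yes] AND [the deposit has not been protected in an approved scheme? no] → not satisfied.
article 2 — Provisional Arrangement: [no written tenancy agreement has been provided? no] AND [Authorised Arrangement (article 5)? no] → not satisfied.
article 4 — Regulated Arrangement: [the landlord is a resident landlord? yes] OR [the landlord has not served a valid prescribed-information notice? yes] → satisfied.
article 10 — Licensed Occupancy: [Regulated Arrangement (article 4)? yes] AND [the dwelling is let together with agricultural land? no] AND [the deposit has been protected in an approved scheme? yes] → not satisfied.
article 13 — Tier II Letting: Protected Lease (article 6)? no; not a Provisional Arrangement (article 2)? yes; Licensed Occupancy (article 10)? no — 1 of 3 hold (need ≥2) → not satisfied.
article 1 — Standard Agreement: [not a Tier IV Arrangement (article 7)? yes] AND [not an Essential Letting (article 8)? no] AND [not a Tier II Letting (article 13)? yes] → not satisfied.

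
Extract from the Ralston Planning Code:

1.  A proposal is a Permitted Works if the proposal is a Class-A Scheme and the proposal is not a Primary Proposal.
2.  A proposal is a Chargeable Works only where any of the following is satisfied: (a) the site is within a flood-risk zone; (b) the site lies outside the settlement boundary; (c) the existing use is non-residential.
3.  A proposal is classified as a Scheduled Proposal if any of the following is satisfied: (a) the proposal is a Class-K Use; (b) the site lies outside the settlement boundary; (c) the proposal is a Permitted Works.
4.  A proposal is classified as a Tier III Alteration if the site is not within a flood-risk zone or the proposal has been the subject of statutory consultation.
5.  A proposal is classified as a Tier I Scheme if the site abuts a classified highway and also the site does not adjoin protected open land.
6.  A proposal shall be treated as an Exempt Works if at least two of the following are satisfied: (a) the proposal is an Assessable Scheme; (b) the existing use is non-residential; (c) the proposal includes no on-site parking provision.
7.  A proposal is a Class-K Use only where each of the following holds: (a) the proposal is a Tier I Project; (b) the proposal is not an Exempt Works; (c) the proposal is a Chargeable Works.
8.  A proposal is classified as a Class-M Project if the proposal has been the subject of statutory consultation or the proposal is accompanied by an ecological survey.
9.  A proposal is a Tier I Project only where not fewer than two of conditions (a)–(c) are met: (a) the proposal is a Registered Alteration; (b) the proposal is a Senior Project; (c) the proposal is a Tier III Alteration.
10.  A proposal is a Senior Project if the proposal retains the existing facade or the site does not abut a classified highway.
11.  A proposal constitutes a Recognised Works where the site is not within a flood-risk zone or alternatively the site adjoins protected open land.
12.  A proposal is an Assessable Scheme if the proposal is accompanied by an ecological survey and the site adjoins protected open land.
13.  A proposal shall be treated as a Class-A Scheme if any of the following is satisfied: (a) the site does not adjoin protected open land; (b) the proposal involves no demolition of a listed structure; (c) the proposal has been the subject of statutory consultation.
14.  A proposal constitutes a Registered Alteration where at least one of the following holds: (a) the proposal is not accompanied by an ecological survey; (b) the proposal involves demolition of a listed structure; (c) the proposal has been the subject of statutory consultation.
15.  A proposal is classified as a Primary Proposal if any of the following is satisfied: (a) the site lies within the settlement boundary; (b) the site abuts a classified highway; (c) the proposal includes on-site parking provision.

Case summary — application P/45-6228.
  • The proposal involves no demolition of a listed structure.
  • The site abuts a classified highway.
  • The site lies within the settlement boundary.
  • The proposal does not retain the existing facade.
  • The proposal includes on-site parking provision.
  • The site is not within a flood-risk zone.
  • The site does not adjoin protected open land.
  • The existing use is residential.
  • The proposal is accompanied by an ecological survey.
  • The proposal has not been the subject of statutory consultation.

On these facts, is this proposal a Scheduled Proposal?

No

paragraph 14 — Registered Alteration: [the proposal is not accompanied by an ecological survey? no] OR [the proposal involves demolition of a listed structure? no] OR [the proposal has been the subject of statutory consultation? no] → not satisfied.
paragraph 10 — Senior Project: [the proposal retains the existing facade? no] OR [the site does not abut a classified highway? no] → not satisfied.
paragraph 4 — Tier III Alteration: [the site is not within a flood-risk zone? yes] OR [the proposal has been the subject of statutory consultation? no] → satisfied.
paragraph 9 — Tier I Project: Registered Alteration (paragraph 14)? no; Senior Project (paragraph 10)? no; Tier III Alteration (paragraph 4)? yes — 1 of 3 hold (need ≥2) → not satisfied.
paragraph 12 — Assessable Scheme: [the proposal is accompanied by an ecological survey? yes] AND [the site adjoins protected open land? no] → not satisfied.
paragraph 6 — Exempt Works: Assessable Scheme (paragraph 12)? no; the existing use is non-residential? no; the proposal includes no on-site parking provision? no — 0 of 3 hold (need ≥2) → not satisfied.
paragraph 2 — Chargeable Works: [the site is within a flood-risk zone? no] OR [the site lies outside the settlement boundary? no] OR [the existing use is non-residential? no] → not satisfied.
paragraph 7 — Class-K Use: [Tier I Project (paragraph 9)? no] AND [not an Exempt Works (paragraph 6)? yes] AND [Chargeable Works (paragraph 2)? no] → not satisfied.
paragraph 13 — Class-A Scheme: [the site does not adjoin protected open land? yes] OR [the proposal involves no demolition of a listed structure? yes] OR [the proposal has been the subject of statutory consultation? no] → satisfied.
paragraph 15 — Primary Proposal: [the site lies within the settlement boundary? yes] OR [the site abuts a classified highway? yes] OR [the proposal includes on-site parking provision? yes] → satisfied.
paragraph 1 — Permitted Works: [Class-A Scheme (paragraph 13)? yes] AND [not a Primary Proposal (paragraph 15)? no] → not satisfied.
paragraph 3 — Scheduled Proposal: [Class-K Use (paragraph 7)? no] OR [the site lies outside the settlement boundary? no] OR [Permitted Works (paragraph 1)? no] → not satisfied.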